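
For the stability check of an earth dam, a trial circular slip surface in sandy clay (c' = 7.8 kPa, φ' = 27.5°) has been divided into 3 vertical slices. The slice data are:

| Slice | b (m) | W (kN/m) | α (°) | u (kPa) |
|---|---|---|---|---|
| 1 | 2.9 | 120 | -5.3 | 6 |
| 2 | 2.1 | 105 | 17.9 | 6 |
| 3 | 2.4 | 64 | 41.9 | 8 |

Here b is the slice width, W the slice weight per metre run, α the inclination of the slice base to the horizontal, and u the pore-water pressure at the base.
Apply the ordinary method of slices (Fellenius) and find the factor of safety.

FS = 2.73

Ordinary method of slices: FS = Σ[c'·Δl_i + (W_i cosα_i − u_i·Δl_i)·tanφ'] / Σ W_i sinα_i, with Δl_i = b_i / cosα_i.
Slice 1: Δl = 2.9/cos(-5.3°) = 2.912 m; N'_1 = 120·cos(-5.3°) − 6·2.912 = 102.0; c'Δl = 22.72; W sinα = -11.1
Slice 2: Δl = 2.1/cos17.9° = 2.207 m; N'_2 = 105·cos17.9° − 6·2.207 = 86.7; c'Δl = 17.21; W sinα = 32.3
Slice 3: Δl = 2.4/cos41.9° = 3.224 m; N'_3 = 64·cos41.9° − 8·3.224 = 21.8; c'Δl = 25.15; W sinα = 42.7
Σc'Δl = 65.1 kN/m; ΣN' = 210.5 kN/m; ΣW sinα = 63.9 kN/m
Resisting = 65.1 + 210.5·tan27.5° = 65.1 + 109.6 = 174.7 kN/m
FS = 174.7 / 63.9 = 2.732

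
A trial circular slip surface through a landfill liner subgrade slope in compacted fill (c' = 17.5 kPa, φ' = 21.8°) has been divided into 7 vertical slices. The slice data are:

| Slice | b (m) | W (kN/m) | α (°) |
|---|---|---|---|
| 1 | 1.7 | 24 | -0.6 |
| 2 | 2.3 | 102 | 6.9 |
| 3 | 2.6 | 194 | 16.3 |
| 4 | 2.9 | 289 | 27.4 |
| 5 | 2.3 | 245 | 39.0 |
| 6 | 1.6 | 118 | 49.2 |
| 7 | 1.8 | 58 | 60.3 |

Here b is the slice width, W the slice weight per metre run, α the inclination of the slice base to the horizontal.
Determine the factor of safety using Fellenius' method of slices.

FS = 1.38

Ordinary method of slices: FS = Σ[c'·Δl_i + (W_i cosα_i)·tanφ'] / Σ W_i sinα_i, with Δl_i = b_i / cosα_i.
Slice 1: Δl = 1.7/cos(-0.6°) = 1.700 m; N'_1 = 24·cos(-0.6°) = 24.0; c'Δl = 29.75; W sinα = -0.3
Slice 2: Δl = 2.3/cos6.9° = 2.317 m; N'_2 = 102·cos6.9° = 101.3; c'Δl = 40.54; W sinα = 12.3
Slice 3: Δl = 2.6/cos16.3° = 2.709 m; N'_3 = 194·cos16.3° = 186.2; c'Δl = 47.41; W sinα = 54.4
Slice 4: Δl = 2.9/cos27.4° = 3.266 m; N'_4 = 289·cos27.4° = 256.6; c'Δl = 57.16; W sinα = 133.0
Slice 5: Δl = 2.3/cos39.0° = 2.960 m; N'_5 = 245·cos39.0° = 190.4; c'Δl = 51.79; W sinα = 154.2
Slice 6: Δl = 1.6/cos49.2° = 2.449 m; N'_6 = 118·cos49.2° = 77.1; c'Δl = 42.85; W sinα = 89.3
Slice 7: Δl = 1.8/cos60.3° = 3.633 m; N'_7 = 58·cos60.3° = 28.7; c'Δl = 63.58; W sinα = 50.4
Σc'Δl = 333.1 kN/m; ΣN' = 864.3 kN/m; ΣW sinα = 493.3 kN/m
Resisting = 333.1 + 864.3·tan21.8° = 333.1 + 345.7 = 678.8 kN/m
FS = 678.8 / 493.3 = 1.376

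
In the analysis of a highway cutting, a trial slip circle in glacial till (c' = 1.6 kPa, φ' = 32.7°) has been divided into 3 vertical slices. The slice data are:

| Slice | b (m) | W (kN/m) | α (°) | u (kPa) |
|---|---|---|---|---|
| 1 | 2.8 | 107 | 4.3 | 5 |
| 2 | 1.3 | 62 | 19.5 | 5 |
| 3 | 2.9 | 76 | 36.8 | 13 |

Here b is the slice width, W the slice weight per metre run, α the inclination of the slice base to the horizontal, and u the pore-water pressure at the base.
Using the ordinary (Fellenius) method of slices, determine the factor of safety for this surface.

Ordinary method of slices: FS = Σ[c'·Δl_i + (W_i cosα_i − u_i·Δl_i)·tanφ'] / Σ W_i sinα_i, with Δl_i = b_i / cosα_i.
Slice 1: Δl = 2.8/cos4.3° = 2.808 m; N'_1 = 107·cos4.3° − 5·2.808 = 92.7; c'Δl = 4.49; W sinα = 8.0
Slice 2: Δl = 1.3/cos19.5° = 1.379 m; N'_2 = 62·cos19.5° − 5·1.379 = 51.5; c'Δl = 2.21; W sinα = 20.7
Slice 3: Δl = 2.9/cos36.8° = 3.622 m; N'_3 = 76·cos36.8° − 13·3.622 = 13.8; c'Δl = 5.79; W sinα = 45.5
Σc'Δl = 12.5 kN/m; ΣN' = 158.0 kN/m; ΣW sinα = 74.2 kN/m
Resisting = 12.5 + 158.0·tan32.7° = 12.5 + 101.4 = 113.9 kN/m
FS = 113.9 / 74.2 = 1.534

FS = 1.53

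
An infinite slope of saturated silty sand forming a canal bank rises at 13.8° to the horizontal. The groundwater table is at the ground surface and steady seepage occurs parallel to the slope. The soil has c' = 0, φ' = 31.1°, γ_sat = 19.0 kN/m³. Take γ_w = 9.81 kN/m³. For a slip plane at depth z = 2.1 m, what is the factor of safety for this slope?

With seepage parallel to the slope and the water table at the surface, the effective normal stress on the slip plane uses the buoyant unit weight γ' = γ_sat − γ_w while the driving shear stress uses γ_sat:
FS = [c' + γ' z cos²β tanφ'] / [γ_sat z sinβ cosβ]
(For c' = 0 this reduces to FS = (γ'/γ_sat)·tanφ'/tanβ.)
γ' = 19.0 − 9.81 = 9.19 kN/m³
Numerator = 0.0 + 9.19·2.1·cos²13.8°·tan31.1° = 0.0 + 9.19·2.1·0.9431·0.6032 = 10.979 kPa
Denominator = 19.0·2.1·sin13.8°·cos13.8° = 19.0·2.1·0.2385·0.9711 = 9.243 kPa
FS = 10.979 / 9.243 = 1.188

FS = 1.19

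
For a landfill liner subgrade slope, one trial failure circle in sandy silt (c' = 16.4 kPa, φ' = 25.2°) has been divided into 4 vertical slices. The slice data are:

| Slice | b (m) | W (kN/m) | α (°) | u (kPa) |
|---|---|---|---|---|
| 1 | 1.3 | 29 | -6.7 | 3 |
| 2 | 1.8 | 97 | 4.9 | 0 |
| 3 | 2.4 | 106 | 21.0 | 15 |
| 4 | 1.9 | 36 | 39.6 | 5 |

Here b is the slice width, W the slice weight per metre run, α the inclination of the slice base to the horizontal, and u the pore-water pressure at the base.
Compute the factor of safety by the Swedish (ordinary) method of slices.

Ordinary method of slices: FS = Σ[c'·Δl_i + (W_i cosα_i − u_i·Δl_i)·tanφ'] / Σ W_i sinα_i, with Δl_i = b_i / cosα_i.
Slice 1: Δl = 1.3/cos(-6.7°) = 1.309 m; N'_1 = 29·cos(-6.7°) − 3·1.309 = 24.9; c'Δl = 21.47; W sinα = -3.4
Slice 2: Δl = 1.8/cos4.9° = 1.807 m; N'_2 = 97·cos4.9° − 0·1.807 = 96.6; c'Δl = 29.63; W sinα = 8.3
Slice 3: Δl = 2.4/cos21.0° = 2.571 m; N'_3 = 106·cos21.0° − 15·2.571 = 60.4; c'Δl = 42.16; W sinα = 38.0
Slice 4: Δl = 1.9/cos39.6° = 2.466 m; N'_4 = 36·cos39.6° − 5·2.466 = 15.4; c'Δl = 40.44; W sinα = 22.9
Σc'Δl = 133.7 kN/m; ΣN' = 197.3 kN/m; ΣW sinα = 65.8 kN/m
Resisting = 133.7 + 197.3·tan25.2° = 133.7 + 92.9 = 226.6 kN/m
FS = 226.6 / 65.8 = 3.441

FS = 3.44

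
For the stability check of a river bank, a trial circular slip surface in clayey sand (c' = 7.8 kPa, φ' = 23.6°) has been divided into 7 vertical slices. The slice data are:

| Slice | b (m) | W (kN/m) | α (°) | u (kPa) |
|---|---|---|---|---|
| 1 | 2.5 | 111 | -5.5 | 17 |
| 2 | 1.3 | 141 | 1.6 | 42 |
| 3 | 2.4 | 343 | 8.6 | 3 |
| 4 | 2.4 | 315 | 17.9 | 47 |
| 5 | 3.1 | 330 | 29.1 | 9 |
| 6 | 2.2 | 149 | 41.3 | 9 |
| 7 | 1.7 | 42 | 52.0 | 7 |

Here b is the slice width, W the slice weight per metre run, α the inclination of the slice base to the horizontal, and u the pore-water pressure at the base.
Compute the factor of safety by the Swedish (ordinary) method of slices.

FS = 1.35

Ordinary method of slices: FS = Σ[c'·Δl_i + (W_i cosα_i − u_i·Δl_i)·tanφ'] / Σ W_i sinα_i, with Δl_i = b_i / cosα_i.
Slice 1: Δl = 2.5/cos(-5.5°) = 2.512 m; N'_1 = 111·cos(-5.5°) − 17·2.512 = 67.8; c'Δl = 19.59; W sinα = -10.6
Slice 2: Δl = 1.3/cos1.6° = 1.301 m; N'_2 = 141·cos1.6° − 42·1.301 = 86.3; c'Δl = 10.14; W sinα = 3.9
Slice 3: Δl = 2.4/cos8.6° = 2.427 m; N'_3 = 343·cos8.6° − 3·2.427 = 331.9; c'Δl = 18.93; W sinα = 51.3
Slice 4: Δl = 2.4/cos17.9° = 2.522 m; N'_4 = 315·cos17.9° − 47·2.522 = 181.2; c'Δl = 19.67; W sinα = 96.8
Slice 5: Δl = 3.1/cos29.1° = 3.548 m; N'_5 = 330·cos29.1° − 9·3.548 = 256.4; c'Δl = 27.67; W sinα = 160.5
Slice 6: Δl = 2.2/cos41.3° = 2.928 m; N'_6 = 149·cos41.3° − 9·2.928 = 85.6; c'Δl = 22.84; W sinα = 98.3
Slice 7: Δl = 1.7/cos52.0° = 2.761 m; N'_7 = 42·cos52.0° − 7·2.761 = 6.5; c'Δl = 21.54; W sinα = 33.1
Σc'Δl = 140.4 kN/m; ΣN' = 1015.7 kN/m; ΣW sinα = 433.3 kN/m
Resisting = 140.4 + 1015.7·tan23.6° = 140.4 + 443.8 = 584.1 kN/m
FS = 584.1 / 433.3 = 1.348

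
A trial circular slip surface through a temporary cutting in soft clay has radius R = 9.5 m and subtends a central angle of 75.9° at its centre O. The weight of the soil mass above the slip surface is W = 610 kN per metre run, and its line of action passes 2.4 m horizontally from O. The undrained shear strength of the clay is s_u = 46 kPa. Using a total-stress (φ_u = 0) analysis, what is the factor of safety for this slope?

FS = 3.76

Taking moments about the centre O, the resisting moment is provided by the undrained shear strength acting along the arc:
Arc length L_a = R·θ = 9.5·(75.9°·π/180) = 9.5·1.3247 = 12.58 m
M_R = s_u·L_a·R = 46·12.58·9.5 = 5499.5 kN·m/m
M_D = W·d = 610·2.4 = 1464.0 kN·m/m
FS = M_R / M_D = 5499.5 / 1464.0 = 3.756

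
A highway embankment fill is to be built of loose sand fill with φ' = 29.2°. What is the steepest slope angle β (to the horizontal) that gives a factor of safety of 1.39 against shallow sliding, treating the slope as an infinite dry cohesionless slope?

β = 21.9°

For an infinite dry cohesionless slope FS = tanφ'/tanβ, so tanβ = tanφ' / FS.
tanβ = tan29.2° / 1.39 = 0.5589 / 1.39 = 0.4021
β = arctan(0.4021) = 21.90°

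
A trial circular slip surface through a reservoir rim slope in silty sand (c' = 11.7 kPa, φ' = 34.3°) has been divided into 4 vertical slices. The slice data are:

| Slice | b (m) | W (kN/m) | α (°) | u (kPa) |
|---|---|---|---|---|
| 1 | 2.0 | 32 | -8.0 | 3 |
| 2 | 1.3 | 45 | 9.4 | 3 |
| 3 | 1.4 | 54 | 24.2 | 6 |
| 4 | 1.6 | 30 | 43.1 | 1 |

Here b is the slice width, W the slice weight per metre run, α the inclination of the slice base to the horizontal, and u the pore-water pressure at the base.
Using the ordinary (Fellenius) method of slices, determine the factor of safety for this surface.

FS = 3.70

Ordinary method of slices: FS = Σ[c'·Δl_i + (W_i cosα_i − u_i·Δl_i)·tanφ'] / Σ W_i sinα_i, with Δl_i = b_i / cosα_i.
Slice 1: Δl = 2.0/cos(-8.0°) = 2.020 m; N'_1 = 32·cos(-8.0°) − 3·2.020 = 25.6; c'Δl = 23.63; W sinα = -4.5
Slice 2: Δl = 1.3/cos9.4° = 1.318 m; N'_2 = 45·cos9.4° − 3·1.318 = 40.4; c'Δl = 15.42; W sinα = 7.3
Slice 3: Δl = 1.4/cos24.2° = 1.535 m; N'_3 = 54·cos24.2° − 6·1.535 = 40.0; c'Δl = 17.96; W sinα = 22.1
Slice 4: Δl = 1.6/cos43.1° = 2.191 m; N'_4 = 30·cos43.1° − 1·2.191 = 19.7; c'Δl = 25.64; W sinα = 20.5
Σc'Δl = 82.6 kN/m; ΣN' = 125.8 kN/m; ΣW sinα = 45.5 kN/m
Resisting = 82.6 + 125.8·tan34.3° = 82.6 + 85.8 = 168.5 kN/m
FS = 168.5 / 45.5 = 3.700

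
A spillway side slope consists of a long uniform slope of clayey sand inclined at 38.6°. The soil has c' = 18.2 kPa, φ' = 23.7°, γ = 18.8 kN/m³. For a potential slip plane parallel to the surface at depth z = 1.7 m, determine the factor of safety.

FS = 1.72

For an infinite slope with a slip plane parallel to the surface (no pore pressure): FS = [c' + γz cos²β tanφ'] / [γz sinβ cosβ].
γz = 18.8·1.7 = 31.96 kN/m²
Numerator = 18.2 + 31.96·cos²38.6°·tan23.7° = 18.2 + 31.96·0.6108·0.4390 = 26.769 kPa
Denominator = 31.96·sin38.6°·cos38.6° = 31.96·0.6239·0.7815 = 15.583 kPa
FS = 26.769 / 15.583 = 1.718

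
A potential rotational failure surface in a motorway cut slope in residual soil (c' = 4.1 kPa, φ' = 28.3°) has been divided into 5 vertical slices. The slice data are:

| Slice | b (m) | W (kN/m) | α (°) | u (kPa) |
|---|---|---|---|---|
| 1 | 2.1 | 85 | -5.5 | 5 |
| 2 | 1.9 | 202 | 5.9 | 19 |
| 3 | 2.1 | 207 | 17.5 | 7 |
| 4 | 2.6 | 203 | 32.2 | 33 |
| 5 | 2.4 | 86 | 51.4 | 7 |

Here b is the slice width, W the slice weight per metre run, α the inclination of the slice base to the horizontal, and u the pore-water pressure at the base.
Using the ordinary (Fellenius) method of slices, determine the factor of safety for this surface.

FS = 1.33

Ordinary method of slices: FS = Σ[c'·Δl_i + (W_i cosα_i − u_i·Δl_i)·tanφ'] / Σ W_i sinα_i, with Δl_i = b_i / cosα_i.
Slice 1: Δl = 2.1/cos(-5.5°) = 2.110 m; N'_1 = 85·cos(-5.5°) − 5·2.110 = 74.1; c'Δl = 8.65; W sinα = -8.1
Slice 2: Δl = 1.9/cos5.9° = 1.910 m; N'_2 = 202·cos5.9° − 19·1.910 = 164.6; c'Δl = 7.83; W sinα = 20.8
Slice 3: Δl = 2.1/cos17.5° = 2.202 m; N'_3 = 207·cos17.5° − 7·2.202 = 182.0; c'Δl = 9.03; W sinα = 62.2
Slice 4: Δl = 2.6/cos32.2° = 3.073 m; N'_4 = 203·cos32.2° − 33·3.073 = 70.4; c'Δl = 12.60; W sinα = 108.2
Slice 5: Δl = 2.4/cos51.4° = 3.847 m; N'_5 = 86·cos51.4° − 7·3.847 = 26.7; c'Δl = 15.77; W sinα = 67.2
Σc'Δl = 53.9 kN/m; ΣN' = 517.8 kN/m; ΣW sinα = 250.2 kN/m
Resisting = 53.9 + 517.8·tan28.3° = 53.9 + 278.8 = 332.7 kN/m
FS = 332.7 / 250.2 = 1.329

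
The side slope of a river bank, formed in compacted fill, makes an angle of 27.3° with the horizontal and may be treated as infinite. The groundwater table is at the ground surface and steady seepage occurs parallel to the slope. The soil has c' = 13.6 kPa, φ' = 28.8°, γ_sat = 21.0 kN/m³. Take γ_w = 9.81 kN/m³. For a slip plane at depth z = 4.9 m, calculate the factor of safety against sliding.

With seepage parallel to the slope and the water table at the surface, the effective normal stress on the slip plane uses the buoyant unit weight γ' = γ_sat − γ_w while the driving shear stress uses γ_sat:
FS = [c' + γ' z cos²β tanφ'] / [γ_sat z sinβ cosβ]
γ' = 21.0 − 9.81 = 11.19 kN/m³
Numerator = 13.6 + 11.19·4.9·cos²27.3°·tan28.8° = 13.6 + 11.19·4.9·0.7896·0.5498 = 37.403 kPa
Denominator = 21.0·4.9·sin27.3°·cos27.3° = 21.0·4.9·0.4586·0.8886 = 41.938 kPa
FS = 37.403 / 41.938 = 0.892

FS = 0.89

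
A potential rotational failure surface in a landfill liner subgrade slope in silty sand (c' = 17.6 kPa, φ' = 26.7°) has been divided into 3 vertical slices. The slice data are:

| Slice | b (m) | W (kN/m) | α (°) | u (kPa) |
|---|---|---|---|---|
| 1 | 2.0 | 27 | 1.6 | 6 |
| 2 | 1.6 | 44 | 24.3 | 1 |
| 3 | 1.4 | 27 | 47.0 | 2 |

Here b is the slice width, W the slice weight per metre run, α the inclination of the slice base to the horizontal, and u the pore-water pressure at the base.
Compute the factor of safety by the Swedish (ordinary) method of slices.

Ordinary method of slices: FS = Σ[c'·Δl_i + (W_i cosα_i − u_i·Δl_i)·tanφ'] / Σ W_i sinα_i, with Δl_i = b_i / cosα_i.
Slice 1: Δl = 2.0/cos1.6° = 2.001 m; N'_1 = 27·cos1.6° − 6·2.001 = 15.0; c'Δl = 35.21; W sinα = 0.8
Slice 2: Δl = 1.6/cos24.3° = 1.756 m; N'_2 = 44·cos24.3° − 1·1.756 = 38.3; c'Δl = 30.90; W sinα = 18.1
Slice 3: Δl = 1.4/cos47.0° = 2.053 m; N'_3 = 27·cos47.0° − 2·2.053 = 14.3; c'Δl = 36.13; W sinα = 19.7
Σc'Δl = 102.2 kN/m; ΣN' = 67.6 kN/m; ΣW sinα = 38.6 kN/m
Resisting = 102.2 + 67.6·tan26.7° = 102.2 + 34.0 = 136.3 kN/m
FS = 136.3 / 38.6 = 3.529

FS = 3.53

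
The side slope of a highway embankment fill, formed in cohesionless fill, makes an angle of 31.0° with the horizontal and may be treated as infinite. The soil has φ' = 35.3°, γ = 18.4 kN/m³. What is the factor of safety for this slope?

FS = 1.18

For a dry cohesionless infinite slope the factor of safety is FS = tanφ' / tanβ.
FS = tan35.3° / tan31.0° = 0.7080 / 0.6009 = 1.178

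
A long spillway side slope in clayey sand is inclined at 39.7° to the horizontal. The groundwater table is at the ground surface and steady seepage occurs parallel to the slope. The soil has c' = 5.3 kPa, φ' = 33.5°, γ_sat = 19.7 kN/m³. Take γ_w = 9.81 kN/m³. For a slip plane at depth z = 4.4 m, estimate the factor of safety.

With seepage parallel to the slope and the water table at the surface, the effective normal stress on the slip plane uses the buoyant unit weight γ' = γ_sat − γ_w while the driving shear stress uses γ_sat:
FS = [c' + γ' z cos²β tanφ'] / [γ_sat z sinβ cosβ]
γ' = 19.7 − 9.81 = 9.89 kN/m³
Numerator = 5.3 + 9.89·4.4·cos²39.7°·tan33.5° = 5.3 + 9.89·4.4·0.5920·0.6619 = 22.350 kPa
Denominator = 19.7·4.4·sin39.7°·cos39.7° = 19.7·4.4·0.6388·0.7694 = 42.600 kPa
FS = 22.350 / 42.600 = 0.525

FS = 0.52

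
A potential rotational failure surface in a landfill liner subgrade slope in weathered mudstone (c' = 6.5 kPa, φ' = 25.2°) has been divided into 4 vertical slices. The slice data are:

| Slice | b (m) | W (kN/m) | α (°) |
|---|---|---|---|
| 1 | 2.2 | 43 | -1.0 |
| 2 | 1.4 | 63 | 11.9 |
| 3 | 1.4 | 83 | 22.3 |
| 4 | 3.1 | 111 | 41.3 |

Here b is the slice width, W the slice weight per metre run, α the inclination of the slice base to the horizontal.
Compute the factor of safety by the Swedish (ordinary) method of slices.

FS = 1.58

Ordinary method of slices: FS = Σ[c'·Δl_i + (W_i cosα_i)·tanφ'] / Σ W_i sinα_i, with Δl_i = b_i / cosα_i.
Slice 1: Δl = 2.2/cos(-1.0°) = 2.200 m; N'_1 = 43·cos(-1.0°) = 43.0; c'Δl = 14.30; W sinα = -0.8
Slice 2: Δl = 1.4/cos11.9° = 1.431 m; N'_2 = 63·cos11.9° = 61.6; c'Δl = 9.30; W sinα = 13.0
Slice 3: Δl = 1.4/cos22.3° = 1.513 m; N'_3 = 83·cos22.3° = 76.8; c'Δl = 9.84; W sinα = 31.5
Slice 4: Δl = 3.1/cos41.3° = 4.126 m; N'_4 = 111·cos41.3° = 83.4; c'Δl = 26.82; W sinα = 73.3
Σc'Δl = 60.3 kN/m; ΣN' = 264.8 kN/m; ΣW sinα = 117.0 kN/m
Resisting = 60.3 + 264.8·tan25.2° = 60.3 + 124.6 = 184.9 kN/m
FS = 184.9 / 117.0 = 1.580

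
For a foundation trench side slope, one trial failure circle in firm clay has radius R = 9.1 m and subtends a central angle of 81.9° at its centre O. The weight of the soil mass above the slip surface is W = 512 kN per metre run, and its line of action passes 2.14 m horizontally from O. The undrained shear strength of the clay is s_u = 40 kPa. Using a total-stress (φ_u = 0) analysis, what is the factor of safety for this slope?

Taking moments about the centre O, the resisting moment is provided by the undrained shear strength acting along the arc:
Arc length L_a = R·θ = 9.1·(81.9°·π/180) = 9.1·1.4294 = 13.01 m
M_R = s_u·L_a·R = 40·13.01·9.1 = 4734.8 kN·m/m
M_D = W·d = 512·2.14 = 1095.7 kN·m/m
FS = M_R / M_D = 4734.8 / 1095.7 = 4.321

FS = 4.32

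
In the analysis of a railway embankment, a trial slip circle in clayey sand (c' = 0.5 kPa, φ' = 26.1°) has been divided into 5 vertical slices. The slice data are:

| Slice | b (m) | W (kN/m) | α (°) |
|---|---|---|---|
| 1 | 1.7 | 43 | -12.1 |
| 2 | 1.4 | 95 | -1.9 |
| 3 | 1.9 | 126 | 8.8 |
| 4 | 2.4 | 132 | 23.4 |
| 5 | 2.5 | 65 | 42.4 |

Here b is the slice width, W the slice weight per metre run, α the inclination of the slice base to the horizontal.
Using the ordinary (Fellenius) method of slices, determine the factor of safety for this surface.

FS = 2.09

Ordinary method of slices: FS = Σ[c'·Δl_i + (W_i cosα_i)·tanφ'] / Σ W_i sinα_i, with Δl_i = b_i / cosα_i.
Slice 1: Δl = 1.7/cos(-12.1°) = 1.739 m; N'_1 = 43·cos(-12.1°) = 42.0; c'Δl = 0.87; W sinα = -9.0
Slice 2: Δl = 1.4/cos(-1.9°) = 1.401 m; N'_2 = 95·cos(-1.9°) = 94.9; c'Δl = 0.70; W sinα = -3.1
Slice 3: Δl = 1.9/cos8.8° = 1.923 m; N'_3 = 126·cos8.8° = 124.5; c'Δl = 0.96; W sinα = 19.3
Slice 4: Δl = 2.4/cos23.4° = 2.615 m; N'_4 = 132·cos23.4° = 121.1; c'Δl = 1.31; W sinα = 52.4
Slice 5: Δl = 2.5/cos42.4° = 3.385 m; N'_5 = 65·cos42.4° = 48.0; c'Δl = 1.69; W sinα = 43.8
Σc'Δl = 5.5 kN/m; ΣN' = 430.7 kN/m; ΣW sinα = 103.4 kN/m
Resisting = 5.5 + 430.7·tan26.1° = 5.5 + 211.0 = 216.5 kN/m
FS = 216.5 / 103.4 = 2.095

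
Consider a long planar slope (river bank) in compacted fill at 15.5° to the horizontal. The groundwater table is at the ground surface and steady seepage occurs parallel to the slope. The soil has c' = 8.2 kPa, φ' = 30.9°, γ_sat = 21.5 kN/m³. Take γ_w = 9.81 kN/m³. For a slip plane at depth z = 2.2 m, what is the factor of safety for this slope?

FS = 1.85

With seepage parallel to the slope and the water table at the surface, the effective normal stress on the slip plane uses the buoyant unit weight γ' = γ_sat − γ_w while the driving shear stress uses γ_sat:
FS = [c' + γ' z cos²β tanφ'] / [γ_sat z sinβ cosβ]
γ' = 21.5 − 9.81 = 11.69 kN/m³
Numerator = 8.2 + 11.69·2.2·cos²15.5°·tan30.9° = 8.2 + 11.69·2.2·0.9286·0.5985 = 22.493 kPa
Denominator = 21.5·2.2·sin15.5°·cos15.5° = 21.5·2.2·0.2672·0.9636 = 12.181 kPa
FS = 22.493 / 12.181 = 1.847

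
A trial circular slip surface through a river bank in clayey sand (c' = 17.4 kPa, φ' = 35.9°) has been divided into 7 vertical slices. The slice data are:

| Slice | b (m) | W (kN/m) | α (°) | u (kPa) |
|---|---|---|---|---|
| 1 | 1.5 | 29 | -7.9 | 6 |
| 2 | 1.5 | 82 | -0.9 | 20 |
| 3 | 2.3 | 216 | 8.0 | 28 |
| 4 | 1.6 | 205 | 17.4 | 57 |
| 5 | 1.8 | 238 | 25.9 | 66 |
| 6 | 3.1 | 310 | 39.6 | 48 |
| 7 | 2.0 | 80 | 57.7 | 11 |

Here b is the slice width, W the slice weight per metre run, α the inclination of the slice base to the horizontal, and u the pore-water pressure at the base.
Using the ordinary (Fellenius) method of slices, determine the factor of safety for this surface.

FS = 1.36

Ordinary method of slices: FS = Σ[c'·Δl_i + (W_i cosα_i − u_i·Δl_i)·tanφ'] / Σ W_i sinα_i, with Δl_i = b_i / cosα_i.
Slice 1: Δl = 1.5/cos(-7.9°) = 1.514 m; N'_1 = 29·cos(-7.9°) − 6·1.514 = 19.6; c'Δl = 26.35; W sinα = -4.0
Slice 2: Δl = 1.5/cos(-0.9°) = 1.500 m; N'_2 = 82·cos(-0.9°) − 20·1.500 = 52.0; c'Δl = 26.10; W sinα = -1.3
Slice 3: Δl = 2.3/cos8.0° = 2.323 m; N'_3 = 216·cos8.0° − 28·2.323 = 148.9; c'Δl = 40.41; W sinα = 30.1
Slice 4: Δl = 1.6/cos17.4° = 1.677 m; N'_4 = 205·cos17.4° − 57·1.677 = 100.0; c'Δl = 29.18; W sinα = 61.3
Slice 5: Δl = 1.8/cos25.9° = 2.001 m; N'_5 = 238·cos25.9° − 66·2.001 = 82.0; c'Δl = 34.82; W sinα = 104.0
Slice 6: Δl = 3.1/cos39.6° = 4.023 m; N'_6 = 310·cos39.6° − 48·4.023 = 45.7; c'Δl = 70.01; W sinα = 197.6
Slice 7: Δl = 2.0/cos57.7° = 3.743 m; N'_7 = 80·cos57.7° − 11·3.743 = 1.6; c'Δl = 65.13; W sinα = 67.6
Σc'Δl = 292.0 kN/m; ΣN' = 449.9 kN/m; ΣW sinα = 455.3 kN/m
Resisting = 292.0 + 449.9·tan35.9° = 292.0 + 325.7 = 617.7 kN/m
FS = 617.7 / 455.3 = 1.357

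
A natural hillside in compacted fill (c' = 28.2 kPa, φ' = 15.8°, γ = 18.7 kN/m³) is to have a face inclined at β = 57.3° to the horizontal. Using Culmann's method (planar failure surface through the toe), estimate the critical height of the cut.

H_c = 19.46 m

Culmann's analysis gives the critical failure plane at α_cr = (β + φ')/2 = (57.3 + 15.8)/2 = 36.5°, and the critical height
H_c = (4c'/γ) · sinβ cosφ' / [1 − cos(β − φ')]
    = (4·28.2/18.7) · sin57.3°·cos15.8° / [1 − cos(41.5°)]
    = 6.032 · 0.8415·0.9622 / [1 − 0.7490]
    = 6.032 · 0.8097 / 0.2510
    = 19.46 m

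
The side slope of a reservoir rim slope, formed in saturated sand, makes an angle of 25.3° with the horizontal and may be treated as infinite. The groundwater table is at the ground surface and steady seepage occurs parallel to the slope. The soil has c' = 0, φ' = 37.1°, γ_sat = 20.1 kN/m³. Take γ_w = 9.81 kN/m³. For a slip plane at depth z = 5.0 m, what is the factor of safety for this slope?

FS = 0.82

With seepage parallel to the slope and the water table at the surface, the effective normal stress on the slip plane uses the buoyant unit weight γ' = γ_sat − γ_w while the driving shear stress uses γ_sat:
FS = [c' + γ' z cos²β tanφ'] / [γ_sat z sinβ cosβ]
(For c' = 0 this reduces to FS = (γ'/γ_sat)·tanφ'/tanβ.)
γ' = 20.1 − 9.81 = 10.29 kN/m³
Numerator = 0.0 + 10.29·5.0·cos²25.3°·tan37.1° = 0.0 + 10.29·5.0·0.8174·0.7563 = 31.805 kPa
Denominator = 20.1·5.0·sin25.3°·cos25.3° = 20.1·5.0·0.4274·0.9041 = 38.830 kPa
FS = 31.805 / 38.830 = 0.819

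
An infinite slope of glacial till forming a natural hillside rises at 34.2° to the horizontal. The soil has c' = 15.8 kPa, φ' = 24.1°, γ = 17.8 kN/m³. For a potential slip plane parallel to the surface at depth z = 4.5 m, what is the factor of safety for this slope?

FS = 1.08

For an infinite slope with a slip plane parallel to the surface (no pore pressure): FS = [c' + γz cos²β tanφ'] / [γz sinβ cosβ].
γz = 17.8·4.5 = 80.10 kN/m²
Numerator = 15.8 + 80.10·cos²34.2°·tan24.1° = 15.8 + 80.10·0.6841·0.4473 = 40.310 kPa
Denominator = 80.10·sin34.2°·cos34.2° = 80.10·0.5621·0.8271 = 37.238 kPa
FS = 40.310 / 37.238 = 1.083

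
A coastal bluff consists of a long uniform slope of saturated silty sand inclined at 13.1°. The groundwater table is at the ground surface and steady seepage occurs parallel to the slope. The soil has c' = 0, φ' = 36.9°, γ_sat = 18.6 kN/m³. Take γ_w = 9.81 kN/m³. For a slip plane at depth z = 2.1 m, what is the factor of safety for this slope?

With seepage parallel to the slope and the water table at the surface, the effective normal stress on the slip plane uses the buoyant unit weight γ' = γ_sat − γ_w while the driving shear stress uses γ_sat:
FS = [c' + γ' z cos²β tanφ'] / [γ_sat z sinβ cosβ]
(For c' = 0 this reduces to FS = (γ'/γ_sat)·tanφ'/tanβ.)
γ' = 18.6 − 9.81 = 8.79 kN/m³
Numerator = 0.0 + 8.79·2.1·cos²13.1°·tan36.9° = 0.0 + 8.79·2.1·0.9486·0.7508 = 13.147 kPa
Denominator = 18.6·2.1·sin13.1°·cos13.1° = 18.6·2.1·0.2267·0.9740 = 8.623 kPa
FS = 13.147 / 8.623 = 1.525

FS = 1.52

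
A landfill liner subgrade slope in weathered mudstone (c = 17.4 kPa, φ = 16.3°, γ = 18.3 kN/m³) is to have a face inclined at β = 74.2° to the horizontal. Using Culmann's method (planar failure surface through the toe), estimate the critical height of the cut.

Culmann's analysis gives the critical failure plane at α_cr = (β + φ)/2 = (74.2 + 16.3)/2 = 45.2°, and the critical height
H_c = (4c/γ) · sinβ cosφ / [1 − cos(β − φ)]
    = (4·17.4/18.3) · sin74.2°·cos16.3° / [1 − cos(57.9°)]
    = 3.803 · 0.9622·0.9598 / [1 − 0.5314]
    = 3.803 · 0.9235 / 0.4686
    = 7.50 m

H_c = 7.50 m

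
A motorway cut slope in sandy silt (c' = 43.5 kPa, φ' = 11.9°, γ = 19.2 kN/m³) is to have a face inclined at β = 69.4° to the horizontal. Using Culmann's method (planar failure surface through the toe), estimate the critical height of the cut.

H_c = 17.94 m

Culmann's analysis gives the critical failure plane at α_cr = (β + φ')/2 = (69.4 + 11.9)/2 = 40.7°, and the critical height
H_c = (4c'/γ) · sinβ cosφ' / [1 − cos(β − φ')]
    = (4·43.5/19.2) · sin69.4°·cos11.9° / [1 − cos(57.5°)]
    = 9.062 · 0.9361·0.9785 / [1 − 0.5373]
    = 9.062 · 0.9159 / 0.4627
    = 17.94 m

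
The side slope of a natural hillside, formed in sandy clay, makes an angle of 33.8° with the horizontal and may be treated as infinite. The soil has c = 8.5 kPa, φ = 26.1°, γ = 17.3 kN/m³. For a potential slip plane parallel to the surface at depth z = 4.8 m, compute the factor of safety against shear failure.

FS = 0.95

For an infinite slope with a slip plane parallel to the surface (no pore pressure): FS = [c + γz cos²β tanφ] / [γz sinβ cosβ].
γz = 17.3·4.8 = 83.04 kN/m²
Numerator = 8.5 + 83.04·cos²33.8°·tan26.1° = 8.5 + 83.04·0.6905·0.4899 = 36.592 kPa
Denominator = 83.04·sin33.8°·cos33.8° = 83.04·0.5563·0.8310 = 38.387 kPa
FS = 36.592 / 38.387 = 0.953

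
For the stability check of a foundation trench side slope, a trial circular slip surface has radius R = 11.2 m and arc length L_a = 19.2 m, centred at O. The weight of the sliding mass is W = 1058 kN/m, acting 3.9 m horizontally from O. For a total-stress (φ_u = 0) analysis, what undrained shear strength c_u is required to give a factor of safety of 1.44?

c_u = 27.6 kPa

FS = c_u·L_a·R / (W·d), so c_u = FS·W·d / (L_a·R).
c_u = 1.44·1058·3.9 / (19.20·11.2) = 5941.7 / 215.04 = 27.63 kPa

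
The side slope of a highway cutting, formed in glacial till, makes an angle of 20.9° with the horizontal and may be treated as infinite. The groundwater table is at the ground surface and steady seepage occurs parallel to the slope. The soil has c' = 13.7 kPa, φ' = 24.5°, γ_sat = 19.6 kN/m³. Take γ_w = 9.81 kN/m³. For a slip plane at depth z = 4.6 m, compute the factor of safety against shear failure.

With seepage parallel to the slope and the water table at the surface, the effective normal stress on the slip plane uses the buoyant unit weight γ' = γ_sat − γ_w while the driving shear stress uses γ_sat:
FS = [c' + γ' z cos²β tanφ'] / [γ_sat z sinβ cosβ]
γ' = 19.6 − 9.81 = 9.79 kN/m³
Numerator = 13.7 + 9.79·4.6·cos²20.9°·tan24.5° = 13.7 + 9.79·4.6·0.8727·0.4557 = 31.611 kPa
Denominator = 19.6·4.6·sin20.9°·cos20.9° = 19.6·4.6·0.3567·0.9342 = 30.047 kPa
FS = 31.611 / 30.047 = 1.052

FS = 1.05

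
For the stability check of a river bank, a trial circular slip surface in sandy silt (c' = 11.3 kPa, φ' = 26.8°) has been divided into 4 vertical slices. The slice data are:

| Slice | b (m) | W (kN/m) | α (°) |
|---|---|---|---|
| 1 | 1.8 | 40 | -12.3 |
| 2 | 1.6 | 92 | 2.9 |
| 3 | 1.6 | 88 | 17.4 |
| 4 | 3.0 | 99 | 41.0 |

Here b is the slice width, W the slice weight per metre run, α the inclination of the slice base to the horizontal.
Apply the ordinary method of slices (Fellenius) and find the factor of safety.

Ordinary method of slices: FS = Σ[c'·Δl_i + (W_i cosα_i)·tanφ'] / Σ W_i sinα_i, with Δl_i = b_i / cosα_i.
Slice 1: Δl = 1.8/cos(-12.3°) = 1.842 m; N'_1 = 40·cos(-12.3°) = 39.1; c'Δl = 20.82; W sinα = -8.5
Slice 2: Δl = 1.6/cos2.9° = 1.602 m; N'_2 = 92·cos2.9° = 91.9; c'Δl = 18.10; W sinα = 4.7
Slice 3: Δl = 1.6/cos17.4° = 1.677 m; N'_3 = 88·cos17.4° = 84.0; c'Δl = 18.95; W sinα = 26.3
Slice 4: Δl = 3.0/cos41.0° = 3.975 m; N'_4 = 99·cos41.0° = 74.7; c'Δl = 44.92; W sinα = 64.9
Σc'Δl = 102.8 kN/m; ΣN' = 289.7 kN/m; ΣW sinα = 87.4 kN/m
Resisting = 102.8 + 289.7·tan26.8° = 102.8 + 146.3 = 249.1 kN/m
FS = 249.1 / 87.4 = 2.850

FS = 2.85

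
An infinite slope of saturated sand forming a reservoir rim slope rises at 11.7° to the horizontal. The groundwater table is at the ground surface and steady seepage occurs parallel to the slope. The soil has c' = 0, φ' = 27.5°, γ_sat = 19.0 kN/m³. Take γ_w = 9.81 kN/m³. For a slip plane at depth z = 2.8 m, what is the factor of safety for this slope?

With seepage parallel to the slope and the water table at the surface, the effective normal stress on the slip plane uses the buoyant unit weight γ' = γ_sat − γ_w while the driving shear stress uses γ_sat:
FS = [c' + γ' z cos²β tanφ'] / [γ_sat z sinβ cosβ]
(For c' = 0 this reduces to FS = (γ'/γ_sat)·tanφ'/tanβ.)
γ' = 19.0 − 9.81 = 9.19 kN/m³
Numerator = 0.0 + 9.19·2.8·cos²11.7°·tan27.5° = 0.0 + 9.19·2.8·0.9589·0.5206 = 12.844 kPa
Denominator = 19.0·2.8·sin11.7°·cos11.7° = 19.0·2.8·0.2028·0.9792 = 10.564 kPa
FS = 12.844 / 10.564 = 1.216

FS = 1.22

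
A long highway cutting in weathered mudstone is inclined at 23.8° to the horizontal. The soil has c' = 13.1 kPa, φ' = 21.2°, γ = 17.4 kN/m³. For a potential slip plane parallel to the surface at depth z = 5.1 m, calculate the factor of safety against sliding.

FS = 1.28

For an infinite slope with a slip plane parallel to the surface (no pore pressure): FS = [c' + γz cos²β tanφ'] / [γz sinβ cosβ].
γz = 17.4·5.1 = 88.74 kN/m²
Numerator = 13.1 + 88.74·cos²23.8°·tan21.2° = 13.1 + 88.74·0.8372·0.3879 = 41.915 kPa
Denominator = 88.74·sin23.8°·cos23.8° = 88.74·0.4035·0.9150 = 32.765 kPa
FS = 41.915 / 32.765 = 1.279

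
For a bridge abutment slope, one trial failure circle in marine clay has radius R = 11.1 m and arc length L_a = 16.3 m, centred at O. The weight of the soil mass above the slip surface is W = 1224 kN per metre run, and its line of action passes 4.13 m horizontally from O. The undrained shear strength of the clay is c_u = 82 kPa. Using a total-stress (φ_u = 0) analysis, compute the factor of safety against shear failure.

FS = 2.93

Taking moments about the centre O, the resisting moment is provided by the undrained shear strength acting along the arc:
M_R = c_u·L_a·R = 82·16.30·11.1 = 14836.3 kN·m/m
M_D = W·d = 1224·4.13 = 5055.1 kN·m/m
FS = M_R / M_D = 14836.3 / 5055.1 = 2.935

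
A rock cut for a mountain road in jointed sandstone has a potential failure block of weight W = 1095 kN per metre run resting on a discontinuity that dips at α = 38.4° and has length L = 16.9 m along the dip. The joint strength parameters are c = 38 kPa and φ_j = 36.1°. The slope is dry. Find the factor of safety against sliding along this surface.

FS = 1.86

Resolving the block weight along and normal to the plane and applying the Mohr–Coulomb strength on the joint:
N' = W cosα = 1095·cos38.4° = 858.1 kN/m
Driving force T = W sinα = 1095·sin38.4° = 680.2 kN/m
Resisting force R = c·L + N'·tanφ_j = 38·16.9 + 858.1·tan36.1° = 642.2 + 625.8 = 1268.0 kN/m
FS = R / T = 1268.0 / 680.2 = 1.864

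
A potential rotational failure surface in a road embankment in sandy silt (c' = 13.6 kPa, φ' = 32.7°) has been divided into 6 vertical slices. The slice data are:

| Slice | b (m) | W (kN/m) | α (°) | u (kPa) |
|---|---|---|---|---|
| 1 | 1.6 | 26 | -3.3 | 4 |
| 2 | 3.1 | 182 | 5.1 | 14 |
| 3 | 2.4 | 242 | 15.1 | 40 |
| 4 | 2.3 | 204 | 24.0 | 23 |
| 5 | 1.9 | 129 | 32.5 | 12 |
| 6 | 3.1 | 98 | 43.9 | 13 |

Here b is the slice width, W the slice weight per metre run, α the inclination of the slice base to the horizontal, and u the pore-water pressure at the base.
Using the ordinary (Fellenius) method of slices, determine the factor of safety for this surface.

FS = 1.86

Ordinary method of slices: FS = Σ[c'·Δl_i + (W_i cosα_i − u_i·Δl_i)·tanφ'] / Σ W_i sinα_i, with Δl_i = b_i / cosα_i.
Slice 1: Δl = 1.6/cos(-3.3°) = 1.603 m; N'_1 = 26·cos(-3.3°) − 4·1.603 = 19.5; c'Δl = 21.80; W sinα = -1.5
Slice 2: Δl = 3.1/cos5.1° = 3.112 m; N'_2 = 182·cos5.1° − 14·3.112 = 137.7; c'Δl = 42.33; W sinα = 16.2
Slice 3: Δl = 2.4/cos15.1° = 2.486 m; N'_3 = 242·cos15.1° − 40·2.486 = 134.2; c'Δl = 33.81; W sinα = 63.0
Slice 4: Δl = 2.3/cos24.0° = 2.518 m; N'_4 = 204·cos24.0° − 23·2.518 = 128.5; c'Δl = 34.24; W sinα = 83.0
Slice 5: Δl = 1.9/cos32.5° = 2.253 m; N'_5 = 129·cos32.5° − 12·2.253 = 81.8; c'Δl = 30.64; W sinα = 69.3
Slice 6: Δl = 3.1/cos43.9° = 4.302 m; N'_6 = 98·cos43.9° − 13·4.302 = 14.7; c'Δl = 58.51; W sinα = 68.0
Σc'Δl = 221.3 kN/m; ΣN' = 516.4 kN/m; ΣW sinα = 298.0 kN/m
Resisting = 221.3 + 516.4·tan32.7° = 221.3 + 331.5 = 552.8 kN/m
FS = 552.8 / 298.0 = 1.855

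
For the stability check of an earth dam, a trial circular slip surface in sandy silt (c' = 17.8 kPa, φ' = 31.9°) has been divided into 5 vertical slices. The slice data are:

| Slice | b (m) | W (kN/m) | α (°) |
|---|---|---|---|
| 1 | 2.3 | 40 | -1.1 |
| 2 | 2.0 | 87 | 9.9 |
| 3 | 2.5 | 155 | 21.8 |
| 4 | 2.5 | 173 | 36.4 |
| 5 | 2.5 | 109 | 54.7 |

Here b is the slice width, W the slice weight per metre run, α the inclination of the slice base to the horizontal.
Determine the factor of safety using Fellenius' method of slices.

Ordinary method of slices: FS = Σ[c'·Δl_i + (W_i cosα_i)·tanφ'] / Σ W_i sinα_i, with Δl_i = b_i / cosα_i.
Slice 1: Δl = 2.3/cos(-1.1°) = 2.300 m; N'_1 = 40·cos(-1.1°) = 40.0; c'Δl = 40.95; W sinα = -0.8
Slice 2: Δl = 2.0/cos9.9° = 2.030 m; N'_2 = 87·cos9.9° = 85.7; c'Δl = 36.14; W sinα = 15.0
Slice 3: Δl = 2.5/cos21.8° = 2.693 m; N'_3 = 155·cos21.8° = 143.9; c'Δl = 47.93; W sinα = 57.6
Slice 4: Δl = 2.5/cos36.4° = 3.106 m; N'_4 = 173·cos36.4° = 139.2; c'Δl = 55.29; W sinα = 102.7
Slice 5: Δl = 2.5/cos54.7° = 4.326 m; N'_5 = 109·cos54.7° = 63.0; c'Δl = 77.01; W sinα = 89.0
Σc'Δl = 257.3 kN/m; ΣN' = 471.8 kN/m; ΣW sinα = 263.4 kN/m
Resisting = 257.3 + 471.8·tan31.9° = 257.3 + 293.7 = 551.0 kN/m
FS = 551.0 / 263.4 = 2.092

FS = 2.09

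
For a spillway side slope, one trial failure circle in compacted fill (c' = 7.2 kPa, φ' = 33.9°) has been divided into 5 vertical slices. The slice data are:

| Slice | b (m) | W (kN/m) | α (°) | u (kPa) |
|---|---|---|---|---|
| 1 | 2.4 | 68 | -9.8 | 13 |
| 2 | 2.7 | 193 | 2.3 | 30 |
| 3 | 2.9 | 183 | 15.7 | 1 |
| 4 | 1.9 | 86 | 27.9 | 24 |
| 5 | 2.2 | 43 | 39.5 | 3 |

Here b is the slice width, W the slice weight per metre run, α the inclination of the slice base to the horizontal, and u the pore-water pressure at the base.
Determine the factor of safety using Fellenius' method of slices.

FS = 3.03

Ordinary method of slices: FS = Σ[c'·Δl_i + (W_i cosα_i − u_i·Δl_i)·tanφ'] / Σ W_i sinα_i, with Δl_i = b_i / cosα_i.
Slice 1: Δl = 2.4/cos(-9.8°) = 2.436 m; N'_1 = 68·cos(-9.8°) − 13·2.436 = 35.3; c'Δl = 17.54; W sinα = -11.6
Slice 2: Δl = 2.7/cos2.3° = 2.702 m; N'_2 = 193·cos2.3° − 30·2.702 = 111.8; c'Δl = 19.46; W sinα = 7.7
Slice 3: Δl = 2.9/cos15.7° = 3.012 m; N'_3 = 183·cos15.7° − 1·3.012 = 173.2; c'Δl = 21.69; W sinα = 49.5
Slice 4: Δl = 1.9/cos27.9° = 2.150 m; N'_4 = 86·cos27.9° − 24·2.150 = 24.4; c'Δl = 15.48; W sinα = 40.2
Slice 5: Δl = 2.2/cos39.5° = 2.851 m; N'_5 = 43·cos39.5° − 3·2.851 = 24.6; c'Δl = 20.53; W sinα = 27.4
Σc'Δl = 94.7 kN/m; ΣN' = 369.3 kN/m; ΣW sinα = 113.3 kN/m
Resisting = 94.7 + 369.3·tan33.9° = 94.7 + 248.2 = 342.9 kN/m
FS = 342.9 / 113.3 = 3.027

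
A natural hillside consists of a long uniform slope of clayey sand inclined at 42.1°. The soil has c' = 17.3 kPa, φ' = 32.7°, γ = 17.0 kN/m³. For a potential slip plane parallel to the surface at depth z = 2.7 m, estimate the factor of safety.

For an infinite slope with a slip plane parallel to the surface (no pore pressure): FS = [c' + γz cos²β tanφ'] / [γz sinβ cosβ].
γz = 17.0·2.7 = 45.90 kN/m²
Numerator = 17.3 + 45.90·cos²42.1°·tan32.7° = 17.3 + 45.90·0.5505·0.6420 = 33.523 kPa
Denominator = 45.90·sin42.1°·cos42.1° = 45.90·0.6704·0.7420 = 22.833 kPa
FS = 33.523 / 22.833 = 1.468

FS = 1.47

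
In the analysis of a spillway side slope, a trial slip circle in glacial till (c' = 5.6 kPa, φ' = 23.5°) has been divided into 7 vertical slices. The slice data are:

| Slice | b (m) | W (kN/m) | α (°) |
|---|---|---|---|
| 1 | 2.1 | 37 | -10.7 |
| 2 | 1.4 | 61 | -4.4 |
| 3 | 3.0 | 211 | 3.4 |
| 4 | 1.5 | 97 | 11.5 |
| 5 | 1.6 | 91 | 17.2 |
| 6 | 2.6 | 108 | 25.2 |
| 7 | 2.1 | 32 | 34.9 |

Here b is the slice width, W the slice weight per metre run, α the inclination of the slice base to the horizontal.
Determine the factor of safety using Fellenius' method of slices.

FS = 3.16

Ordinary method of slices: FS = Σ[c'·Δl_i + (W_i cosα_i)·tanφ'] / Σ W_i sinα_i, with Δl_i = b_i / cosα_i.
Slice 1: Δl = 2.1/cos(-10.7°) = 2.137 m; N'_1 = 37·cos(-10.7°) = 36.4; c'Δl = 11.97; W sinα = -6.9
Slice 2: Δl = 1.4/cos(-4.4°) = 1.404 m; N'_2 = 61·cos(-4.4°) = 60.8; c'Δl = 7.86; W sinα = -4.7
Slice 3: Δl = 3.0/cos3.4° = 3.005 m; N'_3 = 211·cos3.4° = 210.6; c'Δl = 16.83; W sinα = 12.5
Slice 4: Δl = 1.5/cos11.5° = 1.531 m; N'_4 = 97·cos11.5° = 95.1; c'Δl = 8.57; W sinα = 19.3
Slice 5: Δl = 1.6/cos17.2° = 1.675 m; N'_5 = 91·cos17.2° = 86.9; c'Δl = 9.38; W sinα = 26.9
Slice 6: Δl = 2.6/cos25.2° = 2.873 m; N'_6 = 108·cos25.2° = 97.7; c'Δl = 16.09; W sinα = 46.0
Slice 7: Δl = 2.1/cos34.9° = 2.561 m; N'_7 = 32·cos34.9° = 26.2; c'Δl = 14.34; W sinα = 18.3
Σc'Δl = 85.0 kN/m; ΣN' = 613.8 kN/m; ΣW sinα = 111.5 kN/m
Resisting = 85.0 + 613.8·tan23.5° = 85.0 + 266.9 = 351.9 kN/m
FS = 351.9 / 111.5 = 3.156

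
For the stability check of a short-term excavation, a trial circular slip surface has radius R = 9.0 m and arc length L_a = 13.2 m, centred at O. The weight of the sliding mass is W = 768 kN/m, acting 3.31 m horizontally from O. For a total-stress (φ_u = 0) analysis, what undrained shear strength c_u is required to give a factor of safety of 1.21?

c_u = 25.9 kPa

FS = c_u·L_a·R / (W·d), so c_u = FS·W·d / (L_a·R).
c_u = 1.21·768·3.31 / (13.20·9.0) = 3075.9 / 118.80 = 25.89 kPa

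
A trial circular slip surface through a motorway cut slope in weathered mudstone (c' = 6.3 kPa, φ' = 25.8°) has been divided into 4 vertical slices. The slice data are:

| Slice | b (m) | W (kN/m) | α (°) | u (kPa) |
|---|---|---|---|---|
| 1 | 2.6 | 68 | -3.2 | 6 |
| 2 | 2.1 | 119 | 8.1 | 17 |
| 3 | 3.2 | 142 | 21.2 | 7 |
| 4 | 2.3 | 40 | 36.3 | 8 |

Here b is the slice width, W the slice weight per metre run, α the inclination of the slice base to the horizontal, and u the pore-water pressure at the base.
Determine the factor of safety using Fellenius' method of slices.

Ordinary method of slices: FS = Σ[c'·Δl_i + (W_i cosα_i − u_i·Δl_i)·tanφ'] / Σ W_i sinα_i, with Δl_i = b_i / cosα_i.
Slice 1: Δl = 2.6/cos(-3.2°) = 2.604 m; N'_1 = 68·cos(-3.2°) − 6·2.604 = 52.3; c'Δl = 16.41; W sinα = -3.8
Slice 2: Δl = 2.1/cos8.1° = 2.121 m; N'_2 = 119·cos8.1° − 17·2.121 = 81.8; c'Δl = 13.36; W sinα = 16.8
Slice 3: Δl = 3.2/cos21.2° = 3.432 m; N'_3 = 142·cos21.2° − 7·3.432 = 108.4; c'Δl = 21.62; W sinα = 51.4
Slice 4: Δl = 2.3/cos36.3° = 2.854 m; N'_4 = 40·cos36.3° − 8·2.854 = 9.4; c'Δl = 17.98; W sinα = 23.7
Σc'Δl = 69.4 kN/m; ΣN' = 251.8 kN/m; ΣW sinα = 88.0 kN/m
Resisting = 69.4 + 251.8·tan25.8° = 69.4 + 121.7 = 191.1 kN/m
FS = 191.1 / 88.0 = 2.171

FS = 2.17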